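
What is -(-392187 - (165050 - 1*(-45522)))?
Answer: 602759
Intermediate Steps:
-(-392187 - (165050 - 1*(-45522))) = -(-392187 - (165050 + 45522)) = -(-392187 - 1*210572) = -(-392187 - 210572) = -1*(-602759) = 602759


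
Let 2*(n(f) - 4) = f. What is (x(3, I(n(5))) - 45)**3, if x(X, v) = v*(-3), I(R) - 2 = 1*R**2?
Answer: -359425431/64 ≈ -5.6160e+6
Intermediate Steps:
n(f) = 4 + f/2
I(R) = 2 + R**2 (I(R) = 2 + 1*R**2 = 2 + R**2)
x(X, v) = -3*v
(x(3, I(n(5))) - 45)**3 = (-3*(2 + (4 + (1/2)*5)**2) - 45)**3 = (-3*(2 + (4 + 5/2)**2) - 45)**3 = (-3*(2 + (13/2)**2) - 45)**3 = (-3*(2 + 169/4) - 45)**3 = (-3*177/4 - 45)**3 = (-531/4 - 45)**3 = (-711/4)**3 = -359425431/64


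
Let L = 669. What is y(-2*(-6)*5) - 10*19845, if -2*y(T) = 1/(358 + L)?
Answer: -407616301/2054 ≈ -1.9845e+5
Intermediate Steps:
y(T) = -1/2054 (y(T) = -1/(2*(358 + 669)) = -½/1027 = -½*1/1027 = -1/2054)
y(-2*(-6)*5) - 10*19845 = -1/2054 - 10*19845 = -1/2054 - 1*198450 = -1/2054 - 198450 = -407616301/2054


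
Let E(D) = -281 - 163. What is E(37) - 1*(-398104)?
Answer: 397660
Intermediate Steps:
E(D) = -444
E(37) - 1*(-398104) = -444 - 1*(-398104) = -444 + 398104 = 397660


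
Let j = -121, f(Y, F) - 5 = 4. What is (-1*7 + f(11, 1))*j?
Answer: -242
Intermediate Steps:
f(Y, F) = 9 (f(Y, F) = 5 + 4 = 9)
(-1*7 + f(11, 1))*j = (-1*7 + 9)*(-121) = (-7 + 9)*(-121) = 2*(-121) = -242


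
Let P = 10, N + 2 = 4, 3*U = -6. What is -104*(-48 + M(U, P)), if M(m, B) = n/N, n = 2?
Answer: 4888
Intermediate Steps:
U = -2 (U = (1/3)*(-6) = -2)
N = 2 (N = -2 + 4 = 2)
M(m, B) = 1 (M(m, B) = 2/2 = 2*(1/2) = 1)
-104*(-48 + M(U, P)) = -104*(-48 + 1) = -104*(-47) = 4888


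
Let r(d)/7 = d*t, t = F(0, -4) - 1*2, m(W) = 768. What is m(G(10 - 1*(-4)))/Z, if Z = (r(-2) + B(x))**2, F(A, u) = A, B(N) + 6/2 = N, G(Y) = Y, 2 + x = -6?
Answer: 768/289 ≈ 2.6574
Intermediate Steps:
x = -8 (x = -2 - 6 = -8)
B(N) = -3 + N
t = -2 (t = 0 - 1*2 = 0 - 2 = -2)
r(d) = -14*d (r(d) = 7*(d*(-2)) = 7*(-2*d) = -14*d)
Z = 289 (Z = (-14*(-2) + (-3 - 8))**2 = (28 - 11)**2 = 17**2 = 289)
m(G(10 - 1*(-4)))/Z = 768/289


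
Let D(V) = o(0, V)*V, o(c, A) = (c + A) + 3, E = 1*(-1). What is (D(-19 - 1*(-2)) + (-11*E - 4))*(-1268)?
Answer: -310660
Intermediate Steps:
E = -1
o(c, A) = 3 + A + c (o(c, A) = (A + c) + 3 = 3 + A + c)
D(V) = V*(3 + V) (D(V) = (3 + V + 0)*V = (3 + V)*V = V*(3 + V))
(D(-19 - 1*(-2)) + (-11*E - 4))*(-1268) = ((-19 - 1*(-2))*(3 + (-19 - 1*(-2))) + (-11*(-1) - 4))*(-1268) = ((-19 + 2)*(3 + (-19 + 2)) + (11 - 4))*(-1268) = (-17*(3 - 17) + 7)*(-1268) = (-17*(-14) + 7)*(-1268) = (238 + 7)*(-1268) = 245*(-1268) = -310660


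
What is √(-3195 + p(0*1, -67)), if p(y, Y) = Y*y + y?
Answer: 3*I*√355 ≈ 56.524*I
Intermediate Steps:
p(y, Y) = y + Y*y
√(-3195 + p(0*1, -67)) = √(-3195 + (0*1)*(1 - 67)) = √(-3195 + 0*(-66)) = √(-3195 + 0) = √(-3195) = 3*I*√355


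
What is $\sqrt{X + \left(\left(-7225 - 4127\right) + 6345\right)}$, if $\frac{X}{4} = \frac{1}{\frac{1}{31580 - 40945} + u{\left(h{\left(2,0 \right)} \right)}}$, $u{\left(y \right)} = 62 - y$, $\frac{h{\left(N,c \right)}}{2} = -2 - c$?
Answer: $\frac{i \sqrt{1912821144074507}}{618089} \approx 70.76 i$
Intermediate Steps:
$h{\left(N,c \right)} = -4 - 2 c$ ($h{\left(N,c \right)} = 2 \left(-2 - c\right) = -4 - 2 c$)
$X = \frac{37460}{618089}$ ($X = \frac{4}{\frac{1}{31580 - 40945} + \left(62 - \left(-4 - 0\right)\right)} = \frac{4}{\frac{1}{-9365} + \left(62 - \left(-4 + 0\right)\right)} = \frac{4}{- \frac{1}{9365} + \left(62 - -4\right)} = \frac{4}{- \frac{1}{9365} + \left(62 + 4\right)} = \frac{4}{- \frac{1}{9365} + 66} = \frac{4}{\frac{618089}{9365}} = 4 \cdot \frac{9365}{618089} = \frac{37460}{618089} \approx 0.060606$)
$\sqrt{X + \left(\left(-7225 - 4127\right) + 6345\right)} = \sqrt{\frac{37460}{618089} + \left(\left(-7225 - 4127\right) + 6345\right)} = \sqrt{\frac{37460}{618089} + \left(-11352 + 6345\right)} = \sqrt{\frac{37460}{618089} - 5007} = \sqrt{- \frac{3094734163}{618089}} = \frac{i \sqrt{1912821144074507}}{618089}$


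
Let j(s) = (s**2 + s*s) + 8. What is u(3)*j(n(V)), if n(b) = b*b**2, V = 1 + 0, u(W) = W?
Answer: 30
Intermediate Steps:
V = 1
n(b) = b**3
j(s) = 8 + 2*s**2 (j(s) = (s**2 + s**2) + 8 = 2*s**2 + 8 = 8 + 2*s**2)
u(3)*j(n(V)) = 3*(8 + 2*(1**3)**2) = 3*(8 + 2*1**2) = 3*(8 + 2*1) = 3*(8 + 2) = 3*10 = 30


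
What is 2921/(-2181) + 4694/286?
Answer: 4701104/311883 ≈ 15.073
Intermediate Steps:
2921/(-2181) + 4694/286 = 2921*(-1/2181) + 4694*(1/286) = -2921/2181 + 2347/143 = 4701104/311883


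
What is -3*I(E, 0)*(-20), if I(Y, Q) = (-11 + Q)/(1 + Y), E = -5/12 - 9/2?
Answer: 7920/47 ≈ 168.51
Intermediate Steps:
E = -59/12 (E = -5*1/12 - 9*½ = -5/12 - 9/2 = -59/12 ≈ -4.9167)
I(Y, Q) = (-11 + Q)/(1 + Y)
-3*I(E, 0)*(-20) = -3*(-11 + 0)/(1 - 59/12)*(-20) = -3*(-11)/(-47/12)*(-20) = -(-36)*(-11)/47*(-20) = -3*132/47*(-20) = -396/47*(-20) = 7920/47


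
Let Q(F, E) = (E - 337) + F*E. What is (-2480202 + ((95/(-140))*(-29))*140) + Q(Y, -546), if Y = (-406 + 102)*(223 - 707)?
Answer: -82814586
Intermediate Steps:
Y = 147136 (Y = -304*(-484) = 147136)
Q(F, E) = -337 + E + E*F (Q(F, E) = (-337 + E) + E*F = -337 + E + E*F)
(-2480202 + ((95/(-140))*(-29))*140) + Q(Y, -546) = (-2480202 + ((95/(-140))*(-29))*140) + (-337 - 546 - 546*147136) = (-2480202 + ((95*(-1/140))*(-29))*140) + (-337 - 546 - 80336256) = (-2480202 - 19/28*(-29)*140) - 80337139 = (-2480202 + (551/28)*140) - 80337139 = (-2480202 + 2755) - 80337139 = -2477447 - 80337139 = -82814586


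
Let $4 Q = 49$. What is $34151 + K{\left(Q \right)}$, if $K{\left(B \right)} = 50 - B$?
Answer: $\frac{136755}{4} \approx 34189.0$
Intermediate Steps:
$Q = \frac{49}{4}$ ($Q = \frac{1}{4} \cdot 49 = \frac{49}{4} \approx 12.25$)
$34151 + K{\left(Q \right)} = 34151 + \left(50 - \frac{49}{4}\right) = 34151 + \frac{151}{4} = \frac{136755}{4}$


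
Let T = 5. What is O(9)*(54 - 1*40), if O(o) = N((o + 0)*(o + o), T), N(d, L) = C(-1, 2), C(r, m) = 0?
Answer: 0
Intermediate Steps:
N(d, L) = 0
O(o) = 0
O(9)*(54 - 1*40) = 0*(54 - 1*40) = 0*(54 - 40) = 0*14 = 0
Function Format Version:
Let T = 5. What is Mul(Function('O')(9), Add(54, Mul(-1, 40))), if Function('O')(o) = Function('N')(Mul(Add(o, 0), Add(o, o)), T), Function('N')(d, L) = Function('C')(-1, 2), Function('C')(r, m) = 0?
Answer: 0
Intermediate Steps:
Function('N')(d, L) = 0
Function('O')(o) = 0
Mul(Function('O')(9), Add(54, Mul(-1, 40))) = Mul(0, Add(54, Mul(-1, 40))) = Mul(0, Add(54, -40)) = Mul(0, 14) = 0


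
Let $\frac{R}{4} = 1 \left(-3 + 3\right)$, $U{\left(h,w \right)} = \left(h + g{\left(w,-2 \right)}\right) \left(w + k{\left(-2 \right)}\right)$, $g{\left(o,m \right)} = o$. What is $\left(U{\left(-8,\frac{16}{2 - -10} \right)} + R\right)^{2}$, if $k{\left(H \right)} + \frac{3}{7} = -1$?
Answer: $\frac{1600}{3969} \approx 0.40312$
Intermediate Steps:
$k{\left(H \right)} = - \frac{10}{7}$ ($k{\left(H \right)} = - \frac{3}{7} - 1 = - \frac{10}{7}$)
$U{\left(h,w \right)} = \left(- \frac{10}{7} + w\right) \left(h + w\right)$ ($U{\left(h,w \right)} = \left(h + w\right) \left(w - \frac{10}{7}\right) = \left(h + w\right) \left(- \frac{10}{7} + w\right) = \left(- \frac{10}{7} + w\right) \left(h + w\right)$)
$R = 0$ ($R = 4 \cdot 1 \left(-3 + 3\right) = 4 \cdot 1 \cdot 0 = 4 \cdot 0 = 0$)
$\left(U{\left(-8,\frac{16}{2 - -10} \right)} + R\right)^{2} = \left(\left(\left(\frac{16}{2 - -10}\right)^{2} - - \frac{80}{7} - \frac{10 \frac{16}{2 - -10}}{7} - 8 \frac{16}{2 - -10}\right) + 0\right)^{2} = \left(\left(\left(\frac{16}{2 + 10}\right)^{2} + \frac{80}{7} - \frac{10 \frac{16}{2 + 10}}{7} - 8 \frac{16}{2 + 10}\right) + 0\right)^{2} = \left(\left(\left(\frac{16}{12}\right)^{2} + \frac{80}{7} - \frac{10 \cdot \frac{16}{12}}{7} - 8 \cdot \frac{16}{12}\right) + 0\right)^{2} = \left(\left(\left(16 \cdot \frac{1}{12}\right)^{2} + \frac{80}{7} - \frac{10 \cdot 16 \cdot \frac{1}{12}}{7} - 8 \cdot 16 \cdot \frac{1}{12}\right) + 0\right)^{2} = \left(\left(\left(\frac{4}{3}\right)^{2} + \frac{80}{7} - \frac{40}{21} - \frac{32}{3}\right) + 0\right)^{2} = \left(\left(\frac{16}{9} + \frac{80}{7} - \frac{40}{21} - \frac{32}{3}\right) + 0\right)^{2} = \left(\frac{40}{63} + 0\right)^{2} = \left(\frac{40}{63}\right)^{2} = \frac{1600}{3969}$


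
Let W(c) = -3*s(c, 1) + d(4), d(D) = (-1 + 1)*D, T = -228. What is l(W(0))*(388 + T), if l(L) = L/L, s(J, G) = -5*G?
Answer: 160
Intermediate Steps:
d(D) = 0 (d(D) = 0*D = 0)
W(c) = 15 (W(c) = -(-15) + 0 = -3*(-5) + 0 = 15 + 0 = 15)
l(L) = 1
l(W(0))*(388 + T) = 1*(388 - 228) = 1*160 = 160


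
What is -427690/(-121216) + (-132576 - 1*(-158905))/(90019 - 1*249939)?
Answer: 2037646523/605776960 ≈ 3.3637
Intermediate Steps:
-427690/(-121216) + (-132576 - 1*(-158905))/(90019 - 1*249939) = -427690*(-1/121216) + (-132576 + 158905)/(90019 - 249939) = 213845/60608 + 26329/(-159920) = 213845/60608 + 26329*(-1/159920) = 213845/60608 - 26329/159920 = 2037646523/605776960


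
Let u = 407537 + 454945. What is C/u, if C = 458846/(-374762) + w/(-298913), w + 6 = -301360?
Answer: -12107254753/48308148844609146 ≈ -2.5063e-7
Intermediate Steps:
w = -301366 (w = -6 - 301360 = -301366)
C = -12107254753/56010616853 (C = 458846/(-374762) - 301366/(-298913) = 458846*(-1/374762) - 301366*(-1/298913) = -229423/187381 + 301366/298913 = -12107254753/56010616853 ≈ -0.21616)
u = 862482
C/u = -12107254753/56010616853/862482 = -12107254753/56010616853*1/862482 = -12107254753/48308148844609146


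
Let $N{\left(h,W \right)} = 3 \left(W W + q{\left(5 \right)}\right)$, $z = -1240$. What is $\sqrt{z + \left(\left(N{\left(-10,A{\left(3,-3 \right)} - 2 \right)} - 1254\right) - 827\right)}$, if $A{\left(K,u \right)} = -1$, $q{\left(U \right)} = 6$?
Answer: $6 i \sqrt{91} \approx 57.236 i$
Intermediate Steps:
$N{\left(h,W \right)} = 18 + 3 W^{2}$ ($N{\left(h,W \right)} = 3 \left(W W + 6\right) = 3 \left(W^{2} + 6\right) = 3 \left(6 + W^{2}\right) = 18 + 3 W^{2}$)
$\sqrt{z + \left(\left(N{\left(-10,A{\left(3,-3 \right)} - 2 \right)} - 1254\right) - 827\right)} = \sqrt{-1240 - \left(2063 - 3 \left(-1 - 2\right)^{2}\right)} = \sqrt{-1240 - 2036} = \sqrt{-3276} = 6 i \sqrt{91}$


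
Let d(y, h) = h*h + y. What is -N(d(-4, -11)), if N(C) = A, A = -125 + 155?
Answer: -30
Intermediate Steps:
d(y, h) = y + h**2 (d(y, h) = h**2 + y = y + h**2)
A = 30
N(C) = 30
-N(d(-4, -11)) = -1*30 = -30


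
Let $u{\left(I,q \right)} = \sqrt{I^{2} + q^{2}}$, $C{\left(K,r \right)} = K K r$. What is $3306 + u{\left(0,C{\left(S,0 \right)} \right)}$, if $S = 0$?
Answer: $3306$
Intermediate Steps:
$C{\left(K,r \right)} = r K^{2}$ ($C{\left(K,r \right)} = K^{2} r = r K^{2}$)
$3306 + u{\left(0,C{\left(S,0 \right)} \right)} = 3306 + \sqrt{0^{2} + \left(0 \cdot 0^{2}\right)^{2}} = 3306 + \sqrt{0 + \left(0 \cdot 0\right)^{2}} = 3306 + \sqrt{0 + 0^{2}} = 3306 + \sqrt{0 + 0} = 3306 + \sqrt{0} = 3306 + 0 = 3306$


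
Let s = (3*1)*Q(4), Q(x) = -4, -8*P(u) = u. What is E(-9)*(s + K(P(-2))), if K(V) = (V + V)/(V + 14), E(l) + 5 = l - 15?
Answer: 19778/57 ≈ 346.98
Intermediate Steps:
P(u) = -u/8
E(l) = -20 + l (E(l) = -5 + (l - 15) = -5 + (-15 + l) = -20 + l)
K(V) = 2*V/(14 + V) (K(V) = (2*V)/(14 + V) = 2*V/(14 + V))
s = -12 (s = (3*1)*(-4) = 3*(-4) = -12)
E(-9)*(s + K(P(-2))) = (-20 - 9)*(-12 + 2*(-⅛*(-2))/(14 - ⅛*(-2))) = -29*(-12 + 2*(¼)/(14 + ¼)) = -29*(-12 + 2*(¼)/(57/4)) = -29*(-12 + 2*(¼)*(4/57)) = -29*(-12 + 2/57) = -29*(-682/57) = 19778/57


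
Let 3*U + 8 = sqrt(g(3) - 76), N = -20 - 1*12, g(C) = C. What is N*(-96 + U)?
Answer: 9472/3 - 32*I*sqrt(73)/3 ≈ 3157.3 - 91.136*I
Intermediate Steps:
N = -32 (N = -20 - 12 = -32)
U = -8/3 + I*sqrt(73)/3 (U = -8/3 + sqrt(3 - 76)/3 = -8/3 + sqrt(-73)/3 = -8/3 + (I*sqrt(73))/3 = -8/3 + I*sqrt(73)/3 ≈ -2.6667 + 2.848*I)
N*(-96 + U) = -32*(-96 + (-8/3 + I*sqrt(73)/3)) = -32*(-296/3 + I*sqrt(73)/3) = 9472/3 - 32*I*sqrt(73)/3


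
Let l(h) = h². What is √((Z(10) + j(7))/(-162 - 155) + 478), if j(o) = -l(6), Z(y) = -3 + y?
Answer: √48042935/317 ≈ 21.865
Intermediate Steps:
j(o) = -36 (j(o) = -1*6² = -1*36 = -36)
√((Z(10) + j(7))/(-162 - 155) + 478) = √(((-3 + 10) - 36)/(-162 - 155) + 478) = √((7 - 36)/(-317) + 478) = √(-29*(-1/317) + 478) = √(29/317 + 478) = √(151555/317) = √48042935/317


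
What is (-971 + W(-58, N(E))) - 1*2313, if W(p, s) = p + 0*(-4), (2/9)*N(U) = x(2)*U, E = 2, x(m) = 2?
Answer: -3342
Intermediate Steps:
N(U) = 9*U (N(U) = 9*(2*U)/2 = 9*U)
W(p, s) = p (W(p, s) = p + 0 = p)
(-971 + W(-58, N(E))) - 1*2313 = (-971 - 58) - 1*2313 = -1029 - 2313 = -3342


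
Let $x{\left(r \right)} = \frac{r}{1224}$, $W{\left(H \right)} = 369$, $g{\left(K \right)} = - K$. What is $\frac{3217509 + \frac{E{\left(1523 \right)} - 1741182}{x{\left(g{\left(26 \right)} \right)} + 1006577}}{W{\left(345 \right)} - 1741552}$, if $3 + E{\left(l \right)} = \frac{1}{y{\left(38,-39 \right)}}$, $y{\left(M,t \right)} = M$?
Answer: $- \frac{37659240192002607}{20379636566079947} \approx -1.8479$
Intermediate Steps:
$E{\left(l \right)} = - \frac{113}{38}$ ($E{\left(l \right)} = -3 + \frac{1}{38} = - \frac{113}{38}$)
$x{\left(r \right)} = \frac{r}{1224}$ ($x{\left(r \right)} = r \frac{1}{1224} = \frac{r}{1224}$)
$\frac{3217509 + \frac{E{\left(1523 \right)} - 1741182}{x{\left(g{\left(26 \right)} \right)} + 1006577}}{W{\left(345 \right)} - 1741552} = \frac{3217509 + \frac{- \frac{113}{38} - 1741182}{\frac{\left(-1\right) 26}{1224} + 1006577}}{369 - 1741552} = \frac{3217509 - \frac{66165029}{38 \left(\frac{1}{1224} \left(-26\right) + 1006577\right)}}{-1741183} = \left(3217509 - \frac{66165029}{38 \left(- \frac{13}{612} + 1006577\right)}\right) \left(- \frac{1}{1741183}\right) = \left(3217509 - \frac{66165029}{38 \cdot \frac{616025111}{612}}\right) \left(- \frac{1}{1741183}\right) = \left(3217509 - \frac{20246498874}{11704477109}\right) \left(- \frac{1}{1741183}\right) = \frac{37659240192002607}{11704477109} \left(- \frac{1}{1741183}\right) = - \frac{37659240192002607}{20379636566079947}$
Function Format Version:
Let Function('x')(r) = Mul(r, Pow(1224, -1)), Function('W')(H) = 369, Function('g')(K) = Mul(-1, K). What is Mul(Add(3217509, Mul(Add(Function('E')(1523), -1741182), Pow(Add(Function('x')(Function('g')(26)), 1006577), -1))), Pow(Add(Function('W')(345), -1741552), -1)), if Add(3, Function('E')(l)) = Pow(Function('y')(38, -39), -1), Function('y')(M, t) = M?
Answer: Rational(-37659240192002607, 20379636566079947) ≈ -1.8479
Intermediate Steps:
Function('E')(l) = Rational(-113, 38) (Function('E')(l) = Add(-3, Pow(38, -1)) = Add(-3, Rational(1, 38)) = Rational(-113, 38))
Function('x')(r) = Mul(Rational(1, 1224), r) (Function('x')(r) = Mul(r, Rational(1, 1224)) = Mul(Rational(1, 1224), r))
Mul(Add(3217509, Mul(Add(Function('E')(1523), -1741182), Pow(Add(Function('x')(Function('g')(26)), 1006577), -1))), Pow(Add(Function('W')(345), -1741552), -1)) = Mul(Add(3217509, Mul(Add(Rational(-113, 38), -1741182), Pow(Add(Mul(Rational(1, 1224), Mul(-1, 26)), 1006577), -1))), Pow(Add(369, -1741552), -1)) = Mul(Add(3217509, Mul(Rational(-66165029, 38), Pow(Add(Mul(Rational(1, 1224), -26), 1006577), -1))), Pow(-1741183, -1)) = Mul(Add(3217509, Mul(Rational(-66165029, 38), Pow(Add(Rational(-13, 612), 1006577), -1))), Rational(-1, 1741183)) = Mul(Add(3217509, Mul(Rational(-66165029, 38), Pow(Rational(616025111, 612), -1))), Rational(-1, 1741183)) = Mul(Add(3217509, Mul(Rational(-66165029, 38), Rational(612, 616025111))), Rational(-1, 1741183)) = Mul(Add(3217509, Rational(-20246498874, 11704477109)), Rational(-1, 1741183)) = Mul(Rational(37659240192002607, 11704477109), Rational(-1, 1741183)) = Rational(-37659240192002607, 20379636566079947)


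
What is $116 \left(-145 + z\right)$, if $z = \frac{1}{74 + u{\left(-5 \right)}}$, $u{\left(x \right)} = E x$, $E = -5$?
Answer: $- \frac{1665064}{99} \approx -16819.0$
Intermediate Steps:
$u{\left(x \right)} = - 5 x$
$z = \frac{1}{99}$ ($z = \frac{1}{74 - -25} = \frac{1}{74 + 25} = \frac{1}{99} \approx 0.010101$)
$116 \left(-145 + z\right) = 116 \left(-145 + \frac{1}{99}\right) = 116 \left(- \frac{14354}{99}\right) = - \frac{1665064}{99}$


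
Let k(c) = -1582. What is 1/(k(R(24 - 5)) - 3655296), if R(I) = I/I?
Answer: -1/3656878 ≈ -2.7346e-7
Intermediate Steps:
R(I) = 1
1/(k(R(24 - 5)) - 3655296) = 1/(-1582 - 3655296) = 1/(-3656878) = -1/3656878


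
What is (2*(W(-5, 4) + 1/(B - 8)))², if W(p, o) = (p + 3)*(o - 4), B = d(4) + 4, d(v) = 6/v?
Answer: 16/25 ≈ 0.64000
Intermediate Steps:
B = 11/2 (B = 6/4 + 4 = 6*(¼) + 4 = 3/2 + 4 = 11/2 ≈ 5.5000)
W(p, o) = (-4 + o)*(3 + p) (W(p, o) = (3 + p)*(-4 + o) = (-4 + o)*(3 + p))
(2*(W(-5, 4) + 1/(B - 8)))² = (2*((-12 - 4*(-5) + 3*4 + 4*(-5)) + 1/(11/2 - 8)))² = (2*((-12 + 20 + 12 - 20) + 1/(-5/2)))² = (2*(0 - ⅖))² = (2*(-⅖))² = (-⅘)² = 16/25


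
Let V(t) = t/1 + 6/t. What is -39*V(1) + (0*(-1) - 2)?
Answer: -275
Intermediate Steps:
V(t) = t + 6/t (V(t) = t*1 + 6/t = t + 6/t)
-39*V(1) + (0*(-1) - 2) = -39*(1 + 6/1) + (0*(-1) - 2) = -39*(1 + 6*1) + (0 - 2) = -39*(1 + 6) - 2 = -39*7 - 2 = -273 - 2 = -275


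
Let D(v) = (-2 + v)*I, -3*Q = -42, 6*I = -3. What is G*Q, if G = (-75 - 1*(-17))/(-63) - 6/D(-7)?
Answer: -52/9 ≈ -5.7778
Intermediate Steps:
I = -½ (I = (⅙)*(-3) = -½ ≈ -0.50000)
Q = 14 (Q = -⅓*(-42) = 14)
D(v) = 1 - v/2 (D(v) = (-2 + v)*(-½) = 1 - v/2)
G = -26/63 (G = (-75 - 1*(-17))/(-63) - 6/(1 - ½*(-7)) = (-75 + 17)*(-1/63) - 6/(1 + 7/2) = -58*(-1/63) - 6/9/2 = 58/63 - 6*2/9 = 58/63 - 4/3 = -26/63 ≈ -0.41270)
G*Q = -26/63*14 = -52/9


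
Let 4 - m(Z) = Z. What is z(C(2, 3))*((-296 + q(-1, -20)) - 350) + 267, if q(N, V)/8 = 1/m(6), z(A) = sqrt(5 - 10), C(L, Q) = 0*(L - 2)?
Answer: 267 - 650*I*sqrt(5) ≈ 267.0 - 1453.4*I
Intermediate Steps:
m(Z) = 4 - Z
C(L, Q) = 0 (C(L, Q) = 0*(-2 + L) = 0)
z(A) = I*sqrt(5) (z(A) = sqrt(-5) = I*sqrt(5))
q(N, V) = -4 (q(N, V) = 8/(4 - 1*6) = 8/(4 - 6) = 8/(-2) = 8*(-1/2) = -4)
z(C(2, 3))*((-296 + q(-1, -20)) - 350) + 267 = (I*sqrt(5))*((-296 - 4) - 350) + 267 = (I*sqrt(5))*(-300 - 350) + 267 = (I*sqrt(5))*(-650) + 267 = -650*I*sqrt(5) + 267 = 267 - 650*I*sqrt(5)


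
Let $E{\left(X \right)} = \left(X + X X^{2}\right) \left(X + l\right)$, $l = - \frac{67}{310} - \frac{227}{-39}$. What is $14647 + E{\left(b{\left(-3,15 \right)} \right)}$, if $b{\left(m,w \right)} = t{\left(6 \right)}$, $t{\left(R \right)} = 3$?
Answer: $\frac{6006768}{403} \approx 14905.0$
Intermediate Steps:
$b{\left(m,w \right)} = 3$
$l = \frac{67757}{12090}$ ($l = \left(-67\right) \frac{1}{310} - - \frac{227}{39} = - \frac{67}{310} + \frac{227}{39} = \frac{67757}{12090} \approx 5.6044$)
$E{\left(X \right)} = \left(\frac{67757}{12090} + X\right) \left(X + X^{3}\right)$ ($E{\left(X \right)} = \left(X + X X^{2}\right) \left(X + \frac{67757}{12090}\right) = \left(X + X^{3}\right) \left(\frac{67757}{12090} + X\right) = \left(\frac{67757}{12090} + X\right) \left(X + X^{3}\right)$)
$14647 + E{\left(b{\left(-3,15 \right)} \right)} = 14647 + \frac{1}{12090} \cdot 3 \left(67757 + 12090 \cdot 3 + 12090 \cdot 3^{3} + 67757 \cdot 3^{2}\right) = 14647 + \frac{1}{12090} \cdot 3 \left(67757 + 36270 + 12090 \cdot 27 + 67757 \cdot 9\right) = 14647 + \frac{1}{12090} \cdot 3 \left(67757 + 36270 + 326430 + 609813\right) = 14647 + \frac{1}{12090} \cdot 3 \cdot 1040270 = 14647 + \frac{104027}{403} = \frac{6006768}{403}$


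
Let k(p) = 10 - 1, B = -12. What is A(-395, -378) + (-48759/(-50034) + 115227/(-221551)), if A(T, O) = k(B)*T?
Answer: -13134143927293/3695027578 ≈ -3554.5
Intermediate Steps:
k(p) = 9
A(T, O) = 9*T
A(-395, -378) + (-48759/(-50034) + 115227/(-221551)) = 9*(-395) + (-48759/(-50034) + 115227/(-221551)) = -3555 + (-48759*(-1/50034) + 115227*(-1/221551)) = -3555 + (16253/16678 - 115227/221551) = -3555 + 1679112497/3695027578 = -13134143927293/3695027578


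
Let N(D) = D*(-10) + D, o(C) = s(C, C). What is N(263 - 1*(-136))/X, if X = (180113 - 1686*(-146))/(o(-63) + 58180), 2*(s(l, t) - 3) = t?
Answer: -417644073/852538 ≈ -489.88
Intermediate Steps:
s(l, t) = 3 + t/2
o(C) = 3 + C/2
N(D) = -9*D (N(D) = -10*D + D = -9*D)
X = 852538/116303 (X = (180113 - 1686*(-146))/((3 + (1/2)*(-63)) + 58180) = (180113 + 246156)/((3 - 63/2) + 58180) = 426269/(-57/2 + 58180) = 426269/(116303/2) = 426269*(2/116303) = 852538/116303 ≈ 7.3303)
N(263 - 1*(-136))/X = (-9*(263 - 1*(-136)))/(852538/116303) = -9*(263 + 136)*(116303/852538) = -9*399*(116303/852538) = -3591*116303/852538 = -417644073/852538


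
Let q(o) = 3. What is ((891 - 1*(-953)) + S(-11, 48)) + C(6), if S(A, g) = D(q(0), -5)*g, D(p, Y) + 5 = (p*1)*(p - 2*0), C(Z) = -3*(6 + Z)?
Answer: 2000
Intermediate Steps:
C(Z) = -18 - 3*Z
D(p, Y) = -5 + p**2 (D(p, Y) = -5 + (p*1)*(p - 2*0) = -5 + p*(p + 0) = -5 + p*p = -5 + p**2)
S(A, g) = 4*g (S(A, g) = (-5 + 3**2)*g = (-5 + 9)*g = 4*g)
((891 - 1*(-953)) + S(-11, 48)) + C(6) = ((891 - 1*(-953)) + 4*48) + (-18 - 3*6) = ((891 + 953) + 192) + (-18 - 18) = (1844 + 192) - 36 = 2036 - 36 = 2000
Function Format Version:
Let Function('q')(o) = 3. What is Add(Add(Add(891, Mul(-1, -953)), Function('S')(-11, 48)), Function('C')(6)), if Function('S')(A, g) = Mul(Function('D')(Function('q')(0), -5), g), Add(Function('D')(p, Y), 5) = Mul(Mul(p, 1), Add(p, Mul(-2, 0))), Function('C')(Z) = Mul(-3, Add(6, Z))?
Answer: 2000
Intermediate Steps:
Function('C')(Z) = Add(-18, Mul(-3, Z))
Function('D')(p, Y) = Add(-5, Pow(p, 2)) (Function('D')(p, Y) = Add(-5, Mul(Mul(p, 1), Add(p, Mul(-2, 0)))) = Add(-5, Mul(p, Add(p, 0))) = Add(-5, Mul(p, p)) = Add(-5, Pow(p, 2)))
Function('S')(A, g) = Mul(4, g) (Function('S')(A, g) = Mul(Add(-5, Pow(3, 2)), g) = Mul(Add(-5, 9), g) = Mul(4, g))
Add(Add(Add(891, Mul(-1, -953)), Function('S')(-11, 48)), Function('C')(6)) = Add(Add(Add(891, Mul(-1, -953)), Mul(4, 48)), Add(-18, Mul(-3, 6))) = Add(Add(Add(891, 953), 192), Add(-18, -18)) = Add(Add(1844, 192), -36) = Add(2036, -36) = 2000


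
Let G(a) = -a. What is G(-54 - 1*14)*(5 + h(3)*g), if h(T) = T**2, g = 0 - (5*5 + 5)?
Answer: -18020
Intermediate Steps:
g = -30 (g = 0 - (25 + 5) = 0 - 1*30 = 0 - 30 = -30)
G(-54 - 1*14)*(5 + h(3)*g) = (-(-54 - 1*14))*(5 + 3**2*(-30)) = (-(-54 - 14))*(5 + 9*(-30)) = (-1*(-68))*(5 - 270) = 68*(-265) = -18020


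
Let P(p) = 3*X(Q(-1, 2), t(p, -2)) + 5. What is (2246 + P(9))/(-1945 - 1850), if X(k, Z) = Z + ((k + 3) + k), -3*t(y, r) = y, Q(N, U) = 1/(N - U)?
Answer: -2249/3795 ≈ -0.59262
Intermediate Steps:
t(y, r) = -y/3
X(k, Z) = 3 + Z + 2*k (X(k, Z) = Z + ((3 + k) + k) = Z + (3 + 2*k) = 3 + Z + 2*k)
P(p) = 12 - p (P(p) = 3*(3 - p/3 + 2/(-1 - 1*2)) + 5 = 3*(3 - p/3 + 2/(-1 - 2)) + 5 = 3*(3 - p/3 + 2/(-3)) + 5 = 3*(3 - p/3 + 2*(-⅓)) + 5 = 3*(3 - p/3 - ⅔) + 5 = 3*(7/3 - p/3) + 5 = (7 - p) + 5 = 12 - p)
(2246 + P(9))/(-1945 - 1850) = (2246 + (12 - 1*9))/(-1945 - 1850) = (2246 + (12 - 9))/(-3795) = (2246 + 3)*(-1/3795) = 2249*(-1/3795) = -2249/3795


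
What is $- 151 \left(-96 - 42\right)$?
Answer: $20838$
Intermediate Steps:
$- 151 \left(-96 - 42\right) = \left(-151\right) \left(-138\right) = 20838$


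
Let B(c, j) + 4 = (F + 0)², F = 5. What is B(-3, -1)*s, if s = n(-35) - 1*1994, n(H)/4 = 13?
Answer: -40782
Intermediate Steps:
n(H) = 52 (n(H) = 4*13 = 52)
B(c, j) = 21 (B(c, j) = -4 + (5 + 0)² = -4 + 5² = -4 + 25 = 21)
s = -1942 (s = 52 - 1*1994 = 52 - 1994 = -1942)
B(-3, -1)*s = 21*(-1942) = -40782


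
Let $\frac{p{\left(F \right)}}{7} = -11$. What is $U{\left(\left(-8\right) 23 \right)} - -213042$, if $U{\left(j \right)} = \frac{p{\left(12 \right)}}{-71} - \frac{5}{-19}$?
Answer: $\frac{287395476}{1349} \approx 2.1304 \cdot 10^{5}$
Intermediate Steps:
$p{\left(F \right)} = -77$ ($p{\left(F \right)} = 7 \left(-11\right) = -77$)
$U{\left(j \right)} = \frac{1818}{1349}$ ($U{\left(j \right)} = - \frac{77}{-71} - \frac{5}{-19} = \left(-77\right) \left(- \frac{1}{71}\right) - - \frac{5}{19} = \frac{77}{71} + \frac{5}{19} = \frac{1818}{1349}$)
$U{\left(\left(-8\right) 23 \right)} - -213042 = \frac{1818}{1349} - -213042 = \frac{1818}{1349} + 213042 = \frac{287395476}{1349}$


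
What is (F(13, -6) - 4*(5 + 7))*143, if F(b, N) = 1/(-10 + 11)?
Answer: -6721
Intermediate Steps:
F(b, N) = 1 (F(b, N) = 1/1 = 1)
(F(13, -6) - 4*(5 + 7))*143 = (1 - 4*(5 + 7))*143 = (1 - 4*12)*143 = (1 - 48)*143 = -47*143 = -6721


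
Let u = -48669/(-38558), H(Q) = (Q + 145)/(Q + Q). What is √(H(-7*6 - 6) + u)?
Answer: 23*√101908794/462696 ≈ 0.50181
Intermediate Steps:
H(Q) = (145 + Q)/(2*Q) (H(Q) = (145 + Q)/((2*Q)) = (145 + Q)*(1/(2*Q)) = (145 + Q)/(2*Q))
u = 48669/38558 (u = -48669*(-1/38558) = 48669/38558 ≈ 1.2622)
√(H(-7*6 - 6) + u) = √((145 + (-7*6 - 6))/(2*(-7*6 - 6)) + 48669/38558) = √((145 + (-42 - 6))/(2*(-42 - 6)) + 48669/38558) = √((½)*(145 - 48)/(-48) + 48669/38558) = √((½)*(-1/48)*97 + 48669/38558) = √(-97/96 + 48669/38558) = √(466049/1850784) = 23*√101908794/462696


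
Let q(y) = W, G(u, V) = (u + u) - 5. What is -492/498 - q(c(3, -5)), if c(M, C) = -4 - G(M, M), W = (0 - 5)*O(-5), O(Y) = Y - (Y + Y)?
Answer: 1993/83 ≈ 24.012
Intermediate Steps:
O(Y) = -Y (O(Y) = Y - 2*Y = -Y)
G(u, V) = -5 + 2*u (G(u, V) = 2*u - 5 = -5 + 2*u)
W = -25 (W = (0 - 5)*(-1*(-5)) = -5*5 = -25)
c(M, C) = 1 - 2*M (c(M, C) = -4 - (-5 + 2*M) = -4 + (5 - 2*M) = 1 - 2*M)
q(y) = -25
-492/498 - q(c(3, -5)) = -492/498 - 1*(-25) = -492*1/498 + 25 = -82/83 + 25 = 1993/83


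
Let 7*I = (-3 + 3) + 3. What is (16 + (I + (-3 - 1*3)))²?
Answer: 5329/49 ≈ 108.76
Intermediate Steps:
I = 3/7 (I = ((-3 + 3) + 3)/7 = (0 + 3)/7 = (⅐)*3 = 3/7 ≈ 0.42857)
(16 + (I + (-3 - 1*3)))² = (16 + (3/7 + (-3 - 1*3)))² = (16 + (3/7 + (-3 - 3)))² = (16 + (3/7 - 6))² = (16 - 39/7)² = (73/7)² = 5329/49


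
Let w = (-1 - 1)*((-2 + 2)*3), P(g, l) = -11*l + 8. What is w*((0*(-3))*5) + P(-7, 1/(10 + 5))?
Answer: 109/15 ≈ 7.2667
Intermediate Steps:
P(g, l) = 8 - 11*l
w = 0 (w = -0*3 = -2*0 = 0)
w*((0*(-3))*5) + P(-7, 1/(10 + 5)) = 0*((0*(-3))*5) + (8 - 11/(10 + 5)) = 0*(0*5) + (8 - 11/15) = 0*0 + (8 - 11*1/15) = 0 + (8 - 11/15) = 0 + 109/15 = 109/15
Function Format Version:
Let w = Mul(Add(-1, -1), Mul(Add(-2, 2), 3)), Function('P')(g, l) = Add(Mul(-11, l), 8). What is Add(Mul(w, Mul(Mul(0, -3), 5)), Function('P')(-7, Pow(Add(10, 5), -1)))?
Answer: Rational(109, 15) ≈ 7.2667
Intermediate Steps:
Function('P')(g, l) = Add(8, Mul(-11, l))
w = 0 (w = Mul(-2, Mul(0, 3)) = Mul(-2, 0) = 0)
Add(Mul(w, Mul(Mul(0, -3), 5)), Function('P')(-7, Pow(Add(10, 5), -1))) = Add(Mul(0, Mul(Mul(0, -3), 5)), Add(8, Mul(-11, Pow(Add(10, 5), -1)))) = Add(Mul(0, Mul(0, 5)), Add(8, Mul(-11, Pow(15, -1)))) = Add(Mul(0, 0), Add(8, Mul(-11, Rational(1, 15)))) = Add(0, Add(8, Rational(-11, 15))) = Add(0, Rational(109, 15)) = Rational(109, 15)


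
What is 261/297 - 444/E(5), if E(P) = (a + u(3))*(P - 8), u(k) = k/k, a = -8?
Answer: -4681/231 ≈ -20.264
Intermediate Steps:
u(k) = 1
E(P) = 56 - 7*P (E(P) = (-8 + 1)*(P - 8) = -7*(-8 + P) = 56 - 7*P)
261/297 - 444/E(5) = 261/297 - 444/(56 - 7*5) = 261*(1/297) - 444/(56 - 35) = 29/33 - 444/21 = 29/33 - 444*1/21 = 29/33 - 148/7 = -4681/231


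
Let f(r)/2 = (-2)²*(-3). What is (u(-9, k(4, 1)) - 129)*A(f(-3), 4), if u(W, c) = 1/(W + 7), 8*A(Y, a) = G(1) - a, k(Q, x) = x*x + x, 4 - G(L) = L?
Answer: 259/16 ≈ 16.188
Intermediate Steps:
G(L) = 4 - L
f(r) = -24 (f(r) = 2*((-2)²*(-3)) = 2*(4*(-3)) = 2*(-12) = -24)
k(Q, x) = x + x² (k(Q, x) = x² + x = x + x²)
A(Y, a) = 3/8 - a/8 (A(Y, a) = ((4 - 1*1) - a)/8 = ((4 - 1) - a)/8 = (3 - a)/8 = 3/8 - a/8)
u(W, c) = 1/(7 + W)
(u(-9, k(4, 1)) - 129)*A(f(-3), 4) = (1/(7 - 9) - 129)*(3/8 - ⅛*4) = (1/(-2) - 129)*(3/8 - ½) = (-½ - 129)*(-⅛) = -259/2*(-⅛) = 259/16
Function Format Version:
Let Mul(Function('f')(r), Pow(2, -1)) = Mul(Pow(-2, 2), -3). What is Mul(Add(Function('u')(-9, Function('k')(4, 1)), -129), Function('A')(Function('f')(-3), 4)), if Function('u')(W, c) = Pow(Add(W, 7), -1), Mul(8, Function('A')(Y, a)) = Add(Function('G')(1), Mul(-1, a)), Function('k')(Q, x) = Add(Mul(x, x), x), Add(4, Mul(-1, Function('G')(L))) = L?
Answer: Rational(259, 16) ≈ 16.188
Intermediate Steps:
Function('G')(L) = Add(4, Mul(-1, L))
Function('f')(r) = -24 (Function('f')(r) = Mul(2, Mul(Pow(-2, 2), -3)) = Mul(2, Mul(4, -3)) = Mul(2, -12) = -24)
Function('k')(Q, x) = Add(x, Pow(x, 2)) (Function('k')(Q, x) = Add(Pow(x, 2), x) = Add(x, Pow(x, 2)))
Function('A')(Y, a) = Add(Rational(3, 8), Mul(Rational(-1, 8), a)) (Function('A')(Y, a) = Mul(Rational(1, 8), Add(Add(4, Mul(-1, 1)), Mul(-1, a))) = Mul(Rational(1, 8), Add(Add(4, -1), Mul(-1, a))) = Mul(Rational(1, 8), Add(3, Mul(-1, a))) = Add(Rational(3, 8), Mul(Rational(-1, 8), a)))
Function('u')(W, c) = Pow(Add(7, W), -1)
Mul(Add(Function('u')(-9, Function('k')(4, 1)), -129), Function('A')(Function('f')(-3), 4)) = Mul(Add(Pow(Add(7, -9), -1), -129), Add(Rational(3, 8), Mul(Rational(-1, 8), 4))) = Mul(Add(Pow(-2, -1), -129), Add(Rational(3, 8), Rational(-1, 2))) = Mul(Add(Rational(-1, 2), -129), Rational(-1, 8)) = Mul(Rational(-259, 2), Rational(-1, 8)) = Rational(259, 16)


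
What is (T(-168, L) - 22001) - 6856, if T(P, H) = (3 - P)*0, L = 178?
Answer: -28857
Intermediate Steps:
T(P, H) = 0
(T(-168, L) - 22001) - 6856 = (0 - 22001) - 6856 = -22001 - 6856 = -28857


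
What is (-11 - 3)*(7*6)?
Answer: -588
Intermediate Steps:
(-11 - 3)*(7*6) = -14*42 = -588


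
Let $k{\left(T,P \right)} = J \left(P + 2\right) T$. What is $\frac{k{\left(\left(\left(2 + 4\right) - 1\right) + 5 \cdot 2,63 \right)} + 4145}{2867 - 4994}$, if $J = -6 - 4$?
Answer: $\frac{5605}{2127} \approx 2.6352$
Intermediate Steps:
$J = -10$ ($J = -6 - 4 = -10$)
$k{\left(T,P \right)} = - 10 T \left(2 + P\right)$ ($k{\left(T,P \right)} = - 10 \left(P + 2\right) T = - 10 \left(2 + P\right) T = - 10 T \left(2 + P\right)$)
$\frac{k{\left(\left(\left(2 + 4\right) - 1\right) + 5 \cdot 2,63 \right)} + 4145}{2867 - 4994} = \frac{- 10 \left(\left(\left(2 + 4\right) - 1\right) + 5 \cdot 2\right) \left(2 + 63\right) + 4145}{2867 - 4994} = \frac{\left(-10\right) \left(\left(6 - 1\right) + 10\right) 65 + 4145}{-2127} = \left(\left(-10\right) \left(5 + 10\right) 65 + 4145\right) \left(- \frac{1}{2127}\right) = \left(\left(-10\right) 15 \cdot 65 + 4145\right) \left(- \frac{1}{2127}\right) = \left(-9750 + 4145\right) \left(- \frac{1}{2127}\right) = \left(-5605\right) \left(- \frac{1}{2127}\right) = \frac{5605}{2127}$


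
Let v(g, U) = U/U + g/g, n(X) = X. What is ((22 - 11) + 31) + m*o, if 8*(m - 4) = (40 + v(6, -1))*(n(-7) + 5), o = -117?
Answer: 1605/2 ≈ 802.50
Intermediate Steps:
v(g, U) = 2 (v(g, U) = 1 + 1 = 2)
m = -13/2 (m = 4 + ((40 + 2)*(-7 + 5))/8 = 4 + (42*(-2))/8 = 4 + (⅛)*(-84) = 4 - 21/2 = -13/2 ≈ -6.5000)
((22 - 11) + 31) + m*o = ((22 - 11) + 31) - 13/2*(-117) = (11 + 31) + 1521/2 = 42 + 1521/2 = 1605/2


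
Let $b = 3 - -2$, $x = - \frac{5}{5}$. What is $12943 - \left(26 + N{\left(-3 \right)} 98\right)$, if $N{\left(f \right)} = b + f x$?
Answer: $12133$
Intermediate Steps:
$x = -1$ ($x = \left(-5\right) \frac{1}{5} = -1$)
$b = 5$ ($b = 3 + 2 = 5$)
$N{\left(f \right)} = 5 - f$ ($N{\left(f \right)} = 5 + f \left(-1\right) = 5 - f$)
$12943 - \left(26 + N{\left(-3 \right)} 98\right) = 12943 - \left(26 + \left(5 - -3\right) 98\right) = 12943 - \left(26 + \left(5 + 3\right) 98\right) = 12943 - \left(26 + 8 \cdot 98\right) = 12943 - \left(26 + 784\right) = 12943 - 810 = 12133$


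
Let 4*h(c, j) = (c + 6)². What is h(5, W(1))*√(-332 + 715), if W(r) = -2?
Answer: 121*√383/4 ≈ 592.00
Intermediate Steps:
h(c, j) = (6 + c)²/4 (h(c, j) = (c + 6)²/4 = (6 + c)²/4)
h(5, W(1))*√(-332 + 715) = ((6 + 5)²/4)*√(-332 + 715) = ((¼)*11²)*√383 = ((¼)*121)*√383 = 121*√383/4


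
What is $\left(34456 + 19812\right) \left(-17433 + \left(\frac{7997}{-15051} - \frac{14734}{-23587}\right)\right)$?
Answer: $- \frac{335854896215916968}{355007937} \approx -9.4605 \cdot 10^{8}$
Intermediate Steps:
$\left(34456 + 19812\right) \left(-17433 + \left(\frac{7997}{-15051} - \frac{14734}{-23587}\right)\right) = 54268 \left(-17433 + \left(7997 \left(- \frac{1}{15051}\right) - - \frac{14734}{23587}\right)\right) = 54268 \left(-17433 + \left(- \frac{7997}{15051} + \frac{14734}{23587}\right)\right) = 54268 \left(-17433 + \frac{33136195}{355007937}\right) = 54268 \left(- \frac{6188820229526}{355007937}\right) = - \frac{335854896215916968}{355007937}$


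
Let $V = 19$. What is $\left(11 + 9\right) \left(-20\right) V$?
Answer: $-7600$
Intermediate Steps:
$\left(11 + 9\right) \left(-20\right) V = \left(11 + 9\right) \left(-20\right) 19 = 20 \left(-20\right) 19 = \left(-400\right) 19 = -7600$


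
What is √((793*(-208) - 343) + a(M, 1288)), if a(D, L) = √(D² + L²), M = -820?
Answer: √(-165287 + 4*√145709) ≈ 404.67*I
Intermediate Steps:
√((793*(-208) - 343) + a(M, 1288)) = √((793*(-208) - 343) + √((-820)² + 1288²)) = √((-164944 - 343) + √(672400 + 1658944)) = √(-165287 + √2331344) = √(-165287 + 4*√145709)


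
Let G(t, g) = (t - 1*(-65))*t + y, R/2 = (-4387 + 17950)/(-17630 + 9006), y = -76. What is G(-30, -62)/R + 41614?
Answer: 51751454/1233 ≈ 41972.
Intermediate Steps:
R = -1233/392 (R = 2*((-4387 + 17950)/(-17630 + 9006)) = 2*(13563/(-8624)) = 2*(13563*(-1/8624)) = 2*(-1233/784) = -1233/392 ≈ -3.1454)
G(t, g) = -76 + t*(65 + t) (G(t, g) = (t - 1*(-65))*t - 76 = (t + 65)*t - 76 = (65 + t)*t - 76 = t*(65 + t) - 76 = -76 + t*(65 + t))
G(-30, -62)/R + 41614 = (-76 + (-30)² + 65*(-30))/(-1233/392) + 41614 = (-76 + 900 - 1950)*(-392/1233) + 41614 = -1126*(-392/1233) + 41614 = 441392/1233 + 41614 = 51751454/1233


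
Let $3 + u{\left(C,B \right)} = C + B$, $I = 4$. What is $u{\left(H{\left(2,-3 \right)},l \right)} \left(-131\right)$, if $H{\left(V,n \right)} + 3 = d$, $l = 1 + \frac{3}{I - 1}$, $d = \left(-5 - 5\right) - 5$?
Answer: $2489$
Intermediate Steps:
$d = -15$ ($d = -10 - 5 = -15$)
$l = 2$ ($l = 1 + \frac{3}{4 - 1} = 1 + \frac{3}{3} = 1 + 3 \cdot \frac{1}{3} = 1 + 1 = 2$)
$H{\left(V,n \right)} = -18$ ($H{\left(V,n \right)} = -3 - 15 = -18$)
$u{\left(C,B \right)} = -3 + B + C$ ($u{\left(C,B \right)} = -3 + \left(C + B\right) = -3 + \left(B + C\right) = -3 + B + C$)
$u{\left(H{\left(2,-3 \right)},l \right)} \left(-131\right) = \left(-3 + 2 - 18\right) \left(-131\right) = \left(-19\right) \left(-131\right) = 2489$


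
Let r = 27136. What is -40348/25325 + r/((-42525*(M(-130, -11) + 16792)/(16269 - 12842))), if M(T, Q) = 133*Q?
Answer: -1146263138828/660339979425 ≈ -1.7359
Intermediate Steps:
-40348/25325 + r/((-42525*(M(-130, -11) + 16792)/(16269 - 12842))) = -40348/25325 + 27136/((-42525*(133*(-11) + 16792)/(16269 - 12842))) = -40348*1/25325 + 27136/((-42525/(3427/(-1463 + 16792)))) = -40348/25325 + 27136/((-42525/(3427/15329))) = -40348/25325 + 27136/((-42525/(3427*(1/15329)))) = -40348/25325 + 27136/((-42525/3427/15329)) = -40348/25325 + 27136/((-42525*15329/3427)) = -40348/25325 + 27136/(-651865725/3427) = -40348/25325 + 27136*(-3427/651865725) = -40348/25325 - 92995072/651865725 = -1146263138828/660339979425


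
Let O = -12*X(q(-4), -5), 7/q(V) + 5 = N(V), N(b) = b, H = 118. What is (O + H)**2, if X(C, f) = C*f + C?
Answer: 58564/9 ≈ 6507.1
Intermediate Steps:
q(V) = 7/(-5 + V)
X(C, f) = C + C*f
O = -112/3 (O = -12*7/(-5 - 4)*(1 - 5) = -12*7/(-9)*(-4) = -12*7*(-1/9)*(-4) = -(-28)*(-4)/3 = -12*28/9 = -112/3 ≈ -37.333)
(O + H)**2 = (-112/3 + 118)**2 = (242/3)**2 = 58564/9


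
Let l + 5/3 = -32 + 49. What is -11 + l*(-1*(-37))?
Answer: 1669/3 ≈ 556.33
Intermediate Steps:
l = 46/3 (l = -5/3 + (-32 + 49) = -5/3 + 17 = 46/3 ≈ 15.333)
-11 + l*(-1*(-37)) = -11 + 46*(-1*(-37))/3 = -11 + (46/3)*37 = -11 + 1702/3 = 1669/3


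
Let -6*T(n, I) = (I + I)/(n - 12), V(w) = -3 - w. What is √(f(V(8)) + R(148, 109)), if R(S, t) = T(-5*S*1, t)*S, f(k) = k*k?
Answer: √10191057/282 ≈ 11.320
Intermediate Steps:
f(k) = k²
T(n, I) = -I/(3*(-12 + n)) (T(n, I) = -(I + I)/(6*(n - 12)) = -2*I/(6*(-12 + n)) = -I/(3*(-12 + n)))
R(S, t) = -S*t/(-36 - 15*S) (R(S, t) = (-t/(-36 + 3*(-5*S*1)))*S = (-t/(-36 + 3*(-5*S)))*S = (-t/(-36 - 15*S))*S = -S*t/(-36 - 15*S))
√(f(V(8)) + R(148, 109)) = √((-3 - 1*8)² + (⅓)*148*109/(12 + 5*148)) = √((-3 - 8)² + (⅓)*148*109/(12 + 740)) = √((-11)² + (⅓)*148*109/752) = √(121 + (⅓)*148*109*(1/752)) = √(121 + 4033/564) = √(72277/564) = √10191057/282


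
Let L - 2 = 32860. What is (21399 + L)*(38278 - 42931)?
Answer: -252476433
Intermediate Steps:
L = 32862 (L = 2 + 32860 = 32862)
(21399 + L)*(38278 - 42931) = (21399 + 32862)*(38278 - 42931) = 54261*(-4653) = -252476433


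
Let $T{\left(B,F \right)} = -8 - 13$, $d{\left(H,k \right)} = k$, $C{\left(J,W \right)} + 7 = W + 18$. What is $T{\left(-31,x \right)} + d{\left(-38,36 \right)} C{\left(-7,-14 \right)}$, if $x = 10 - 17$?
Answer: $-129$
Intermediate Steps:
$x = -7$ ($x = 10 - 17 = -7$)
$C{\left(J,W \right)} = 11 + W$ ($C{\left(J,W \right)} = -7 + \left(W + 18\right) = -7 + \left(18 + W\right) = 11 + W$)
$T{\left(B,F \right)} = -21$
$T{\left(-31,x \right)} + d{\left(-38,36 \right)} C{\left(-7,-14 \right)} = -21 + 36 \left(11 - 14\right) = -21 + 36 \left(-3\right) = -21 - 108 = -129$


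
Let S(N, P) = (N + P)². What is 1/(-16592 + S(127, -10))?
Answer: -1/2903 ≈ -0.00034447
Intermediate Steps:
1/(-16592 + S(127, -10)) = 1/(-16592 + (127 - 10)²) = 1/(-16592 + 117²) = 1/(-16592 + 13689) = 1/(-2903) = -1/2903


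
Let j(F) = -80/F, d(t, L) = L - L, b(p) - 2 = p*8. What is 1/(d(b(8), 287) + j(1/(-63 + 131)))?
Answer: -1/5440 ≈ -0.00018382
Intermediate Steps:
b(p) = 2 + 8*p (b(p) = 2 + p*8 = 2 + 8*p)
d(t, L) = 0
1/(d(b(8), 287) + j(1/(-63 + 131))) = 1/(0 - 80/(1/(-63 + 131))) = 1/(0 - 80/(1/68)) = 1/(0 - 80/1/68) = 1/(0 - 80*68) = 1/(0 - 5440) = 1/(-5440) = -1/5440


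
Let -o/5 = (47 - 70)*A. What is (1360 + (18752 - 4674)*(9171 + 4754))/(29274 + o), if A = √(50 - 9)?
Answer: 139970782140/20888411 - 22544313650*√41/856424851 ≈ 6532.3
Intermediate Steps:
A = √41 ≈ 6.4031
o = 115*√41 (o = -5*(47 - 70)*√41 = -(-115)*√41 = 115*√41 ≈ 736.36)
(1360 + (18752 - 4674)*(9171 + 4754))/(29274 + o) = (1360 + (18752 - 4674)*(9171 + 4754))/(29274 + 115*√41) = (1360 + 14078*13925)/(29274 + 115*√41) = (1360 + 196036150)/(29274 + 115*√41) = 196037510/(29274 + 115*√41)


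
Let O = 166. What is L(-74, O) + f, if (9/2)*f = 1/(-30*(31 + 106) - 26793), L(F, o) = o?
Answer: 46169080/278127 ≈ 166.00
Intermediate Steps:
f = -2/278127 (f = 2/(9*(-30*(31 + 106) - 26793)) = 2/(9*(-30*137 - 26793)) = 2/(9*(-4110 - 26793)) = (2/9)/(-30903) = (2/9)*(-1/30903) = -2/278127 ≈ -7.1910e-6)
L(-74, O) + f = 166 - 2/278127 = 46169080/278127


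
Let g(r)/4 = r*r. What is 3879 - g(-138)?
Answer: -72297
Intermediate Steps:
g(r) = 4*r**2 (g(r) = 4*(r*r) = 4*r**2)
3879 - g(-138) = 3879 - 4*(-138)**2 = 3879 - 4*19044 = 3879 - 1*76176 = 3879 - 76176 = -72297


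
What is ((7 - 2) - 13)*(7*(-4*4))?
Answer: 896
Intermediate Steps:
((7 - 2) - 13)*(7*(-4*4)) = (5 - 13)*(7*(-16)) = -8*(-112) = 896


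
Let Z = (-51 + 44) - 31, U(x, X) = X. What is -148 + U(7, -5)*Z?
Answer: 42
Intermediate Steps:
Z = -38 (Z = -7 - 31 = -38)
-148 + U(7, -5)*Z = -148 - 5*(-38) = -148 + 190 = 42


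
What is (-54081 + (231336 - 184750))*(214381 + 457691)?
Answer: -5037179640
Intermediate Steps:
(-54081 + (231336 - 184750))*(214381 + 457691) = (-54081 + 46586)*672072 = -7495*672072 = -5037179640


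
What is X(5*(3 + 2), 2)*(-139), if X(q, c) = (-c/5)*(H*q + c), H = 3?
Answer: 21406/5 ≈ 4281.2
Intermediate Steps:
X(q, c) = -c*(c + 3*q)/5 (X(q, c) = (-c/5)*(3*q + c) = (-c/5)*(c + 3*q) = -c*(c + 3*q)/5)
X(5*(3 + 2), 2)*(-139) = -⅕*2*(2 + 3*(5*(3 + 2)))*(-139) = -⅕*2*(2 + 3*(5*5))*(-139) = -⅕*2*(2 + 3*25)*(-139) = -⅕*2*(2 + 75)*(-139) = -⅕*2*77*(-139) = -154/5*(-139) = 21406/5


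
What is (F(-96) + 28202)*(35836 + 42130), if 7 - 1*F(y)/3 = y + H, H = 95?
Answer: 2200668316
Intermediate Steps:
F(y) = -264 - 3*y (F(y) = 21 - 3*(y + 95) = 21 - 3*(95 + y) = 21 + (-285 - 3*y) = -264 - 3*y)
(F(-96) + 28202)*(35836 + 42130) = ((-264 - 3*(-96)) + 28202)*(35836 + 42130) = ((-264 + 288) + 28202)*77966 = (24 + 28202)*77966 = 28226*77966 = 2200668316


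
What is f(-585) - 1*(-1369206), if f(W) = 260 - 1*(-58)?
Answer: 1369524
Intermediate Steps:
f(W) = 318 (f(W) = 260 + 58 = 318)
f(-585) - 1*(-1369206) = 318 - 1*(-1369206) = 318 + 1369206 = 1369524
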